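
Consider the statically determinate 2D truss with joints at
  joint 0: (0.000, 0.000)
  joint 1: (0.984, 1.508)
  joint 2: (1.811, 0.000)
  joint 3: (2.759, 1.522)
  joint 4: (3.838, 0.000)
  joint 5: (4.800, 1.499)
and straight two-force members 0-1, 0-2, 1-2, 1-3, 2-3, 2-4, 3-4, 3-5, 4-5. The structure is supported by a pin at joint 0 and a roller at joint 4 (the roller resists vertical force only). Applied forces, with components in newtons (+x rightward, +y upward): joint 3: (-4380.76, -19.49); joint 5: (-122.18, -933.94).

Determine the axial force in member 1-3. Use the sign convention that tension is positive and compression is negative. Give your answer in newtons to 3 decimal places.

-1861.064

N=6 nodes, M=9 members, R=3 reactions → 2N=12, M+R=12
member 0 (0-1): L=1.8006, (cx,cy)=(0.5465,0.8375)
member 1 (0-2): L=1.8110, (cx,cy)=(1.0000,0.0000)
member 2 (1-2): L=1.7199, (cx,cy)=(0.4808,-0.8768)
member 3 (1-3): L=1.7751, (cx,cy)=(1.0000,0.0079)
member 4 (2-3): L=1.7931, (cx,cy)=(0.5287,0.8488)
member 5 (2-4): L=2.0270, (cx,cy)=(1.0000,0.0000)
member 6 (3-4): L=1.8657, (cx,cy)=(0.5783,-0.8158)
member 7 (3-5): L=2.0411, (cx,cy)=(0.9999,-0.0113)
member 8 (4-5): L=1.7811, (cx,cy)=(0.5401,0.8416)
solve A·x = −loads:
  F[0-1] = -1858.3687 N (compression)
  F[0-2] = -3487.3953 N (compression)
  F[1-2] = +1758.2762 N (tension)
  F[1-3] = -1861.0645 N (compression)
  F[2-3] = -1816.2616 N (compression)
  F[2-4] = -1681.6851 N (compression)
  F[3-4] = +1877.3325 N (tension)
  F[3-5] = +473.7903 N (tension)
  F[4-5] = -1103.3789 N (compression)
  Rx@0 = +4502.9400 N
  Ry@0 = +1556.3429 N
  Ry@4 = -602.9129 N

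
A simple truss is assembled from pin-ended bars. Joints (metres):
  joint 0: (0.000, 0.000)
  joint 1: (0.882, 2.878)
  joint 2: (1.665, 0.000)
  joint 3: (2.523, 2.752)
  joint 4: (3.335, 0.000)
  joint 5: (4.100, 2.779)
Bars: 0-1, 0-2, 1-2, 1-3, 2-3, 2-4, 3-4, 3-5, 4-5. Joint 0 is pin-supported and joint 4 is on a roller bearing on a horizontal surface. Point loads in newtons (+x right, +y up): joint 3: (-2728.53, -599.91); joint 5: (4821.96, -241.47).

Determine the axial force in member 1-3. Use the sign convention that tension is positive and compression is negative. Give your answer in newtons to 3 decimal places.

N=6 nodes, M=9 members, R=3 reactions → 2N=12, M+R=12
member 0 (0-1): L=3.0101, (cx,cy)=(0.2930,0.9561)
member 1 (0-2): L=1.6650, (cx,cy)=(1.0000,0.0000)
member 2 (1-2): L=2.9826, (cx,cy)=(0.2625,-0.9649)
member 3 (1-3): L=1.6458, (cx,cy)=(0.9971,-0.0766)
member 4 (2-3): L=2.8826, (cx,cy)=(0.2976,0.9547)
member 5 (2-4): L=1.6700, (cx,cy)=(1.0000,0.0000)
member 6 (3-4): L=2.8693, (cx,cy)=(0.2830,-0.9591)
member 7 (3-5): L=1.5772, (cx,cy)=(0.9999,0.0171)
member 8 (4-5): L=2.8824, (cx,cy)=(0.2654,0.9641)
solve A·x = −loads:
  F[0-1] = +1752.7660 N (tension)
  F[0-2] = +1579.8489 N (tension)
  F[1-2] = -1815.5432 N (compression)
  F[1-3] = +993.1150 N (tension)
  F[2-3] = +1835.0338 N (tension)
  F[2-4] = +557.0449 N (tension)
  F[3-4] = -2285.0646 N (compression)
  F[3-5] = +4912.3001 N (tension)
  F[4-5] = -337.6718 N (compression)
  Rx@0 = -2093.4300 N
  Ry@0 = -1675.8351 N
  Ry@4 = +2517.2151 N

993.115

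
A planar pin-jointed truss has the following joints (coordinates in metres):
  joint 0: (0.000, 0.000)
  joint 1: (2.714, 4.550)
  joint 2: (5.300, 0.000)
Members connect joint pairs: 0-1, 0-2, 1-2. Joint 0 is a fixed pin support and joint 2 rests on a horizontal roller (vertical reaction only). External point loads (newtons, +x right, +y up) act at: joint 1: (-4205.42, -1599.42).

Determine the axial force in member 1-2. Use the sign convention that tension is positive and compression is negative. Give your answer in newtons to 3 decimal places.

3210.618

N=3 nodes, M=3 members, R=3 reactions → 2N=6, M+R=6
member 0 (0-1): L=5.2980, (cx,cy)=(0.5123,0.8588)
member 1 (0-2): L=5.3000, (cx,cy)=(1.0000,0.0000)
member 2 (1-2): L=5.2335, (cx,cy)=(0.4941,-0.8694)
solve A·x = −loads:
  F[0-1] = -5112.4767 N (compression)
  F[0-2] = -1586.4341 N (compression)
  F[1-2] = +3210.6185 N (tension)
  Rx@0 = +4205.4200 N
  Ry@0 = +4390.7096 N
  Ry@2 = -2791.2896 N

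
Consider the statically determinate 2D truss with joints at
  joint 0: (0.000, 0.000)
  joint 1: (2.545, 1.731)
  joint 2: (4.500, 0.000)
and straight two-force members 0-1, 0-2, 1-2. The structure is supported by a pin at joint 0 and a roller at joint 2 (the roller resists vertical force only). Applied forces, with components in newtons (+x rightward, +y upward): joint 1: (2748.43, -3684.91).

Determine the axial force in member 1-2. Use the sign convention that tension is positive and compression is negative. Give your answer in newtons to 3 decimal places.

N=3 nodes, M=3 members, R=3 reactions → 2N=6, M+R=6
member 0 (0-1): L=3.0779, (cx,cy)=(0.8269,0.5624)
member 1 (0-2): L=4.5000, (cx,cy)=(1.0000,0.0000)
member 2 (1-2): L=2.6112, (cx,cy)=(0.7487,-0.6629)
solve A·x = −loads:
  F[0-1] = -966.6791 N (compression)
  F[0-2] = +3547.7442 N (tension)
  F[1-2] = -4738.5594 N (compression)
  Rx@0 = -2748.4300 N
  Ry@0 = +543.6593 N
  Ry@2 = +3141.2507 N

-4738.559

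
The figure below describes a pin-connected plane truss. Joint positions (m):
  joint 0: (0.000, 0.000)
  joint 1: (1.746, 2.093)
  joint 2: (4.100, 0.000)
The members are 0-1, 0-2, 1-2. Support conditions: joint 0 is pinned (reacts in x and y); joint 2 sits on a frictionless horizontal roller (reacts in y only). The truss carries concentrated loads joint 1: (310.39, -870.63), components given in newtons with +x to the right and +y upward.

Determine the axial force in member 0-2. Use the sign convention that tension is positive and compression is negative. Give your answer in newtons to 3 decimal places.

N=3 nodes, M=3 members, R=3 reactions → 2N=6, M+R=6
member 0 (0-1): L=2.7256, (cx,cy)=(0.6406,0.7679)
member 1 (0-2): L=4.1000, (cx,cy)=(1.0000,0.0000)
member 2 (1-2): L=3.1499, (cx,cy)=(0.7473,-0.6645)
solve A·x = −loads:
  F[0-1] = -444.6191 N (compression)
  F[0-2] = +595.2047 N (tension)
  F[1-2] = -796.4504 N (compression)
  Rx@0 = -310.3900 N
  Ry@0 = +341.4187 N
  Ry@2 = +529.2113 N

595.205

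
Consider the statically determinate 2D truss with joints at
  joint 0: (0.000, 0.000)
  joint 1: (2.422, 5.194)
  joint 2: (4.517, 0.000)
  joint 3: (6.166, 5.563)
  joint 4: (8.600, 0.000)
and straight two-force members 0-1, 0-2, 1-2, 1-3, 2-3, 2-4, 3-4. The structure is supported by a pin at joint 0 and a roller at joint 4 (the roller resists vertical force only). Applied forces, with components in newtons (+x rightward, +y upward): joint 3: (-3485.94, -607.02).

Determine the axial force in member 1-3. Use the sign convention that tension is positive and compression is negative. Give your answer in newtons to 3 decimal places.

N=5 nodes, M=7 members, R=3 reactions → 2N=10, M+R=10
member 0 (0-1): L=5.7309, (cx,cy)=(0.4226,0.9063)
member 1 (0-2): L=4.5170, (cx,cy)=(1.0000,0.0000)
member 2 (1-2): L=5.6006, (cx,cy)=(0.3741,-0.9274)
member 3 (1-3): L=3.7621, (cx,cy)=(0.9952,0.0981)
member 4 (2-3): L=5.8023, (cx,cy)=(0.2842,0.9588)
member 5 (2-4): L=4.0830, (cx,cy)=(1.0000,0.0000)
member 6 (3-4): L=6.0722, (cx,cy)=(0.4008,-0.9161)
solve A·x = −loads:
  F[0-1] = -2677.5862 N (compression)
  F[0-2] = -2354.3439 N (compression)
  F[1-2] = +2400.9801 N (tension)
  F[1-3] = -2039.5586 N (compression)
  F[2-3] = -2322.4382 N (compression)
  F[2-4] = -796.1790 N (compression)
  F[3-4] = +1986.2528 N (tension)
  Rx@0 = +3485.9400 N
  Ry@0 = +2426.7175 N
  Ry@4 = -1819.6975 N

-2039.559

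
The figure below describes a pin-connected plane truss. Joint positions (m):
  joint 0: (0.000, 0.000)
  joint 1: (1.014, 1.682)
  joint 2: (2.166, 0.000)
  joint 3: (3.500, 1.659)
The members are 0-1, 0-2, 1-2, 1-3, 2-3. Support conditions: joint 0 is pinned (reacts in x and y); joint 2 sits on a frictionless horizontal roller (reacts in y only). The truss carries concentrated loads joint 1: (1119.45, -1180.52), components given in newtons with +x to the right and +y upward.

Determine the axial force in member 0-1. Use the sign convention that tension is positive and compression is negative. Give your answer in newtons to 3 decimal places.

281.918

N=4 nodes, M=5 members, R=3 reactions → 2N=8, M+R=8
member 0 (0-1): L=1.9640, (cx,cy)=(0.5163,0.8564)
member 1 (0-2): L=2.1660, (cx,cy)=(1.0000,0.0000)
member 2 (1-2): L=2.0387, (cx,cy)=(0.5651,-0.8250)
member 3 (1-3): L=2.4861, (cx,cy)=(1.0000,-0.0093)
member 4 (2-3): L=2.1288, (cx,cy)=(0.6266,0.7793)
solve A·x = −loads:
  F[0-1] = +281.9184 N (tension)
  F[0-2] = +973.8979 N (tension)
  F[1-2] = -1723.4974 N (compression)
  F[1-3] = +0.0000 N (tension)
  F[2-3] = -0.0000 N (compression)
  Rx@0 = -1119.4500 N
  Ry@0 = -241.4385 N
  Ry@2 = +1421.9585 N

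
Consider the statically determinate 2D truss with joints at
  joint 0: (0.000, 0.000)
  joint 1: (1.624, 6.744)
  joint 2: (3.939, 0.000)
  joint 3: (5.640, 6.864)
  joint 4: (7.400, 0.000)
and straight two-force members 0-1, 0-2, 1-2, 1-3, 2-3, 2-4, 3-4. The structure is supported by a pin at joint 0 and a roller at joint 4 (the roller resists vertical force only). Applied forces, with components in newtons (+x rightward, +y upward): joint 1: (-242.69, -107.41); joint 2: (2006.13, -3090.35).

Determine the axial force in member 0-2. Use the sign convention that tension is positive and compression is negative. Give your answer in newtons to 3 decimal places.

2184.943

N=5 nodes, M=7 members, R=3 reactions → 2N=10, M+R=10
member 0 (0-1): L=6.9368, (cx,cy)=(0.2341,0.9722)
member 1 (0-2): L=3.9390, (cx,cy)=(1.0000,0.0000)
member 2 (1-2): L=7.1303, (cx,cy)=(0.3247,-0.9458)
member 3 (1-3): L=4.0178, (cx,cy)=(0.9996,0.0299)
member 4 (2-3): L=7.0716, (cx,cy)=(0.2405,0.9706)
member 5 (2-4): L=3.4610, (cx,cy)=(1.0000,0.0000)
member 6 (3-4): L=7.0860, (cx,cy)=(0.2484,-0.9687)
solve A·x = −loads:
  F[0-1] = -1800.4140 N (compression)
  F[0-2] = +2184.9428 N (tension)
  F[1-2] = +1713.8438 N (tension)
  F[1-3] = -735.5783 N (compression)
  F[2-3] = +1513.7966 N (tension)
  F[2-4] = +371.1234 N (tension)
  F[3-4] = -1494.2038 N (compression)
  Rx@0 = -1763.4400 N
  Ry@0 = +1750.3788 N
  Ry@4 = +1447.3812 N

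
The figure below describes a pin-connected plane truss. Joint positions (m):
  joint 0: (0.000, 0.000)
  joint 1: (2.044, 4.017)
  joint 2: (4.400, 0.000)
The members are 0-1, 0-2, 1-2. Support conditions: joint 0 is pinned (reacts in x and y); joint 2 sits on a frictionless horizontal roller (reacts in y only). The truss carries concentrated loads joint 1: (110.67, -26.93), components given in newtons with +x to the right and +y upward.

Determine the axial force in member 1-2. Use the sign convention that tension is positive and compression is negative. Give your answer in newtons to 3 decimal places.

-131.636

N=3 nodes, M=3 members, R=3 reactions → 2N=6, M+R=6
member 0 (0-1): L=4.5071, (cx,cy)=(0.4535,0.8913)
member 1 (0-2): L=4.4000, (cx,cy)=(1.0000,0.0000)
member 2 (1-2): L=4.6569, (cx,cy)=(0.5059,-0.8626)
solve A·x = −loads:
  F[0-1] = +97.1854 N (tension)
  F[0-2] = +66.5961 N (tension)
  F[1-2] = -131.6356 N (compression)
  Rx@0 = -110.6700 N
  Ry@0 = -86.6169 N
  Ry@2 = +113.5469 N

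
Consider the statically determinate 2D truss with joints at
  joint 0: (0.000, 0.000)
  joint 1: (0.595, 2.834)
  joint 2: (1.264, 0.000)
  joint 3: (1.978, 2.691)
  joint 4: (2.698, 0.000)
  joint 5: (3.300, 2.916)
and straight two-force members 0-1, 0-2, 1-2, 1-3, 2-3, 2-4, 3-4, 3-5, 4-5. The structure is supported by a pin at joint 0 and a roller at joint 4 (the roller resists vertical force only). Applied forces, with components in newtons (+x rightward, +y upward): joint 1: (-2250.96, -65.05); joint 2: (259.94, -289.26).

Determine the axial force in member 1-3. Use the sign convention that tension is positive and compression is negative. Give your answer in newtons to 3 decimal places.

1154.725

N=6 nodes, M=9 members, R=3 reactions → 2N=12, M+R=12
member 0 (0-1): L=2.8958, (cx,cy)=(0.2055,0.9787)
member 1 (0-2): L=1.2640, (cx,cy)=(1.0000,0.0000)
member 2 (1-2): L=2.9119, (cx,cy)=(0.2297,-0.9733)
member 3 (1-3): L=1.3904, (cx,cy)=(0.9947,-0.1029)
member 4 (2-3): L=2.7841, (cx,cy)=(0.2565,0.9666)
member 5 (2-4): L=1.4340, (cx,cy)=(1.0000,0.0000)
member 6 (3-4): L=2.7857, (cx,cy)=(0.2585,-0.9660)
member 7 (3-5): L=1.3410, (cx,cy)=(0.9858,0.1678)
member 8 (4-5): L=2.9775, (cx,cy)=(0.2022,0.9793)
solve A·x = −loads:
  F[0-1] = -2624.8796 N (compression)
  F[0-2] = -1451.6836 N (compression)
  F[1-2] = +2450.6128 N (tension)
  F[1-3] = +1154.7250 N (tension)
  F[2-3] = -2168.3165 N (compression)
  F[2-4] = -592.5252 N (compression)
  F[3-4] = +2292.4607 N (tension)
  F[3-5] = -0.0000 N (tension)
  F[4-5] = -0.0000 N (tension)
  Rx@0 = +1991.0200 N
  Ry@0 = +2568.8731 N
  Ry@4 = -2214.5631 N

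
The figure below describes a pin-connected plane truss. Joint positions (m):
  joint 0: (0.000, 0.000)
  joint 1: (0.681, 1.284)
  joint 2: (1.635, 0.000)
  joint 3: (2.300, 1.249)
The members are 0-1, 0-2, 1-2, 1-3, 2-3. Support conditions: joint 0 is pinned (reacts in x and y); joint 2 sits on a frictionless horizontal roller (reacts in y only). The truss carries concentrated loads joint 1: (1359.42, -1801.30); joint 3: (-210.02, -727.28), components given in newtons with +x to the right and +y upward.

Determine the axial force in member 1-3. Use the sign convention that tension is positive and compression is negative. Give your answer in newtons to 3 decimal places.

175.227

N=4 nodes, M=5 members, R=3 reactions → 2N=8, M+R=8
member 0 (0-1): L=1.4534, (cx,cy)=(0.4686,0.8834)
member 1 (0-2): L=1.6350, (cx,cy)=(1.0000,0.0000)
member 2 (1-2): L=1.5996, (cx,cy)=(0.5964,-0.8027)
member 3 (1-3): L=1.6194, (cx,cy)=(0.9998,-0.0216)
member 4 (2-3): L=1.4150, (cx,cy)=(0.4700,0.8827)
solve A·x = −loads:
  F[0-1] = +171.9594 N (tension)
  F[0-2] = +1068.8282 N (tension)
  F[1-2] = -2438.0473 N (compression)
  F[1-3] = +175.2273 N (tension)
  F[2-3] = -819.6497 N (compression)
  Rx@0 = -1149.4000 N
  Ry@0 = -151.9152 N
  Ry@2 = +2680.4952 N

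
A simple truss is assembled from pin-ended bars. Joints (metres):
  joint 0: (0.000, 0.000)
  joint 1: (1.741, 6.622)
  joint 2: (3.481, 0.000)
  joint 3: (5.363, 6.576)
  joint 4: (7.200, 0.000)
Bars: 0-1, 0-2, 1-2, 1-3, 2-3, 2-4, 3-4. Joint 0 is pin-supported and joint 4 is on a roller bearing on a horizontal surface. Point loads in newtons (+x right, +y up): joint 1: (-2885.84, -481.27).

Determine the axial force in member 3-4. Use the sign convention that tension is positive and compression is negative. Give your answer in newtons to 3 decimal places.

N=5 nodes, M=7 members, R=3 reactions → 2N=10, M+R=10
member 0 (0-1): L=6.8470, (cx,cy)=(0.2543,0.9671)
member 1 (0-2): L=3.4810, (cx,cy)=(1.0000,0.0000)
member 2 (1-2): L=6.8468, (cx,cy)=(0.2541,-0.9672)
member 3 (1-3): L=3.6223, (cx,cy)=(0.9999,-0.0127)
member 4 (2-3): L=6.8400, (cx,cy)=(0.2751,0.9614)
member 5 (2-4): L=3.7190, (cx,cy)=(1.0000,0.0000)
member 6 (3-4): L=6.8278, (cx,cy)=(0.2690,-0.9631)
solve A·x = −loads:
  F[0-1] = -3121.6667 N (compression)
  F[0-2] = -2092.0924 N (compression)
  F[1-2] = +2605.1658 N (tension)
  F[1-3] = +1430.1470 N (tension)
  F[2-3] = -2620.7918 N (compression)
  F[2-4] = -708.9315 N (compression)
  F[3-4] = +2634.9572 N (tension)
  Rx@0 = +2885.8400 N
  Ry@0 = +3019.0674 N
  Ry@4 = -2537.7974 N

2634.957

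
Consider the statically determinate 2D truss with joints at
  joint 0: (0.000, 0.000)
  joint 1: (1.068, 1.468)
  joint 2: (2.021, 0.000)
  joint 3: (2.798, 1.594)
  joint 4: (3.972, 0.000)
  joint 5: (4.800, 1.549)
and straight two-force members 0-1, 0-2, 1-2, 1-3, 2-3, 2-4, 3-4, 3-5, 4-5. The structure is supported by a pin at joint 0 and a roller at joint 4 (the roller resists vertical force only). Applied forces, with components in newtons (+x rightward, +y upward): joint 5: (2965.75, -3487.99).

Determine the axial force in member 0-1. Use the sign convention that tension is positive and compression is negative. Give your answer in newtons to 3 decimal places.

N=6 nodes, M=9 members, R=3 reactions → 2N=12, M+R=12
member 0 (0-1): L=1.8154, (cx,cy)=(0.5883,0.8086)
member 1 (0-2): L=2.0210, (cx,cy)=(1.0000,0.0000)
member 2 (1-2): L=1.7502, (cx,cy)=(0.5445,-0.8388)
member 3 (1-3): L=1.7346, (cx,cy)=(0.9974,0.0726)
member 4 (2-3): L=1.7733, (cx,cy)=(0.4382,0.8989)
member 5 (2-4): L=1.9510, (cx,cy)=(1.0000,0.0000)
member 6 (3-4): L=1.9797, (cx,cy)=(0.5930,-0.8052)
member 7 (3-5): L=2.0025, (cx,cy)=(0.9997,-0.0225)
member 8 (4-5): L=1.7564, (cx,cy)=(0.4714,0.8819)
solve A·x = −loads:
  F[0-1] = +2329.4477 N (tension)
  F[0-2] = +1595.3296 N (tension)
  F[1-2] = -2030.7902 N (compression)
  F[1-3] = +2482.7572 N (tension)
  F[2-3] = +1894.9295 N (tension)
  F[2-4] = -340.7460 N (compression)
  F[3-4] = -2472.6916 N (compression)
  F[3-5] = +4774.0737 N (tension)
  F[4-5] = -3833.3877 N (compression)
  Rx@0 = -2965.7500 N
  Ry@0 = -1883.6864 N
  Ry@4 = +5371.6764 N

2329.448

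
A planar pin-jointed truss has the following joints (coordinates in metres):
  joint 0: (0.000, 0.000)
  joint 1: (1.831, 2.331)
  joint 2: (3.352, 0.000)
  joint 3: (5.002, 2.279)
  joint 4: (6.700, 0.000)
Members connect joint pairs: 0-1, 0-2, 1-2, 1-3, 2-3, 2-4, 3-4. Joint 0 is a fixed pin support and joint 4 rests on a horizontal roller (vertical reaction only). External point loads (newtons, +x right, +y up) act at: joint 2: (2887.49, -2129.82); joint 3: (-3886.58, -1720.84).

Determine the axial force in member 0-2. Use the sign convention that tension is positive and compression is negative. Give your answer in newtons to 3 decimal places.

N=5 nodes, M=7 members, R=3 reactions → 2N=10, M+R=10
member 0 (0-1): L=2.9641, (cx,cy)=(0.6177,0.7864)
member 1 (0-2): L=3.3520, (cx,cy)=(1.0000,0.0000)
member 2 (1-2): L=2.7833, (cx,cy)=(0.5465,-0.8375)
member 3 (1-3): L=3.1714, (cx,cy)=(0.9999,-0.0164)
member 4 (2-3): L=2.8136, (cx,cy)=(0.5864,0.8100)
member 5 (2-4): L=3.3480, (cx,cy)=(1.0000,0.0000)
member 6 (3-4): L=2.8420, (cx,cy)=(0.5975,-0.8019)
solve A·x = −loads:
  F[0-1] = -3589.0232 N (compression)
  F[0-2] = +1217.9116 N (tension)
  F[1-2] = +3450.4446 N (tension)
  F[1-3] = -4103.1005 N (compression)
  F[2-3] = -938.1113 N (compression)
  F[2-4] = +766.1125 N (tension)
  F[3-4] = -1282.2748 N (compression)
  Rx@0 = +999.0900 N
  Ry@0 = +2822.4089 N
  Ry@4 = +1028.2511 N

1217.912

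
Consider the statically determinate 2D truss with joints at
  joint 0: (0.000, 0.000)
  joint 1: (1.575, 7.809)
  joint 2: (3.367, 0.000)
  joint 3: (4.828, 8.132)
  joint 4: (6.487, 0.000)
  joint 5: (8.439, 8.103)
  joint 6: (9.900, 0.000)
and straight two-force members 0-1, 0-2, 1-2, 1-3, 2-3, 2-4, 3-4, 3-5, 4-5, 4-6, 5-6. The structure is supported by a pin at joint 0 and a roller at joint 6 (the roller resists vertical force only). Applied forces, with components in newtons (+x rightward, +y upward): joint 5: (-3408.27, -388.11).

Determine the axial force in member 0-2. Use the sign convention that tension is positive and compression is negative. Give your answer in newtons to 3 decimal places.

-2834.079

N=7 nodes, M=11 members, R=3 reactions → 2N=14, M+R=14
member 0 (0-1): L=7.9662, (cx,cy)=(0.1977,0.9803)
member 1 (0-2): L=3.3670, (cx,cy)=(1.0000,0.0000)
member 2 (1-2): L=8.0120, (cx,cy)=(0.2237,-0.9747)
member 3 (1-3): L=3.2690, (cx,cy)=(0.9951,0.0988)
member 4 (2-3): L=8.2622, (cx,cy)=(0.1768,0.9842)
member 5 (2-4): L=3.1200, (cx,cy)=(1.0000,0.0000)
member 6 (3-4): L=8.2995, (cx,cy)=(0.1999,-0.9798)
member 7 (3-5): L=3.6111, (cx,cy)=(1.0000,-0.0080)
member 8 (4-5): L=8.3348, (cx,cy)=(0.2342,0.9722)
member 9 (4-6): L=3.4130, (cx,cy)=(1.0000,0.0000)
member 10 (5-6): L=8.2337, (cx,cy)=(0.1774,-0.9841)
solve A·x = −loads:
  F[0-1] = -2904.2202 N (compression)
  F[0-2] = -2834.0791 N (compression)
  F[1-2] = +2798.6272 N (tension)
  F[1-3] = -1206.0480 N (compression)
  F[2-3] = -2771.4000 N (compression)
  F[2-4] = -1718.0586 N (compression)
  F[3-4] = +2924.1770 N (tension)
  F[3-5] = -2274.8031 N (compression)
  F[4-5] = -2947.1246 N (compression)
  F[4-6] = -443.3274 N (compression)
  F[5-6] = +2498.4301 N (tension)
  Rx@0 = +3408.2700 N
  Ry@0 = +2846.8930 N
  Ry@6 = -2458.7830 N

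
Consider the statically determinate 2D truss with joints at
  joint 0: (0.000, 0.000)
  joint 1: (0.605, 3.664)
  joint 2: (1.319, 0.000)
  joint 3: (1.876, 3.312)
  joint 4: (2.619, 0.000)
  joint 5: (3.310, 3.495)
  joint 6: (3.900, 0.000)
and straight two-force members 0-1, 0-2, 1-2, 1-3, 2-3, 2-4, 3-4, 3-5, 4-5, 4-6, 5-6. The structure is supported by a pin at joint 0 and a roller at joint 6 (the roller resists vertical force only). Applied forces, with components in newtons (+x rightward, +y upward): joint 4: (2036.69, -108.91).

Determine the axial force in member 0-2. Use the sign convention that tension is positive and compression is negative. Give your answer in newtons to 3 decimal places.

2042.597

N=7 nodes, M=11 members, R=3 reactions → 2N=14, M+R=14
member 0 (0-1): L=3.7136, (cx,cy)=(0.1629,0.9866)
member 1 (0-2): L=1.3190, (cx,cy)=(1.0000,0.0000)
member 2 (1-2): L=3.7329, (cx,cy)=(0.1913,-0.9815)
member 3 (1-3): L=1.3188, (cx,cy)=(0.9637,-0.2669)
member 4 (2-3): L=3.3585, (cx,cy)=(0.1658,0.9862)
member 5 (2-4): L=1.3000, (cx,cy)=(1.0000,0.0000)
member 6 (3-4): L=3.3943, (cx,cy)=(0.2189,-0.9757)
member 7 (3-5): L=1.4456, (cx,cy)=(0.9920,0.1266)
member 8 (4-5): L=3.5627, (cx,cy)=(0.1940,0.9810)
member 9 (4-6): L=1.2810, (cx,cy)=(1.0000,0.0000)
member 10 (5-6): L=3.5444, (cx,cy)=(0.1665,-0.9860)
solve A·x = −loads:
  F[0-1] = -36.2571 N (compression)
  F[0-2] = +2042.5968 N (tension)
  F[1-2] = +40.2865 N (tension)
  F[1-3] = -14.1248 N (compression)
  F[2-3] = -40.0980 N (compression)
  F[2-4] = +2056.9526 N (tension)
  F[3-4] = +33.0652 N (tension)
  F[3-5] = -27.7234 N (compression)
  F[4-5] = +78.1304 N (tension)
  F[4-6] = +12.3465 N (tension)
  F[5-6] = -74.1721 N (compression)
  Rx@0 = -2036.6900 N
  Ry@0 = +35.7727 N
  Ry@6 = +73.1373 N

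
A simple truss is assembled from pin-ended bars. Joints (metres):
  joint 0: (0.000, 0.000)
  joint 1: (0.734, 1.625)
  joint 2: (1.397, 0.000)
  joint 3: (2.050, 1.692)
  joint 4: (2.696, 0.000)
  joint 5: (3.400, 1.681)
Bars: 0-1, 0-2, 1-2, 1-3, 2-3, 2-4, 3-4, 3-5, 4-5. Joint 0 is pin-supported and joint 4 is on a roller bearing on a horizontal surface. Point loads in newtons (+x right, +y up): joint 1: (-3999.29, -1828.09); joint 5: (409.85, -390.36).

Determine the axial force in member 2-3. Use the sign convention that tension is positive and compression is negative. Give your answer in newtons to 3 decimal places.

N=6 nodes, M=9 members, R=3 reactions → 2N=12, M+R=12
member 0 (0-1): L=1.7831, (cx,cy)=(0.4116,0.9113)
member 1 (0-2): L=1.3970, (cx,cy)=(1.0000,0.0000)
member 2 (1-2): L=1.7550, (cx,cy)=(0.3778,-0.9259)
member 3 (1-3): L=1.3177, (cx,cy)=(0.9987,0.0508)
member 4 (2-3): L=1.8136, (cx,cy)=(0.3601,0.9329)
member 5 (2-4): L=1.2990, (cx,cy)=(1.0000,0.0000)
member 6 (3-4): L=1.8111, (cx,cy)=(0.3567,-0.9342)
member 7 (3-5): L=1.3500, (cx,cy)=(1.0000,-0.0081)
member 8 (4-5): L=1.8225, (cx,cy)=(0.3863,0.9224)
solve A·x = −loads:
  F[0-1] = -3712.5985 N (compression)
  F[0-2] = -2061.1606 N (compression)
  F[1-2] = +1778.7607 N (tension)
  F[1-3] = +1801.3828 N (tension)
  F[2-3] = -1765.3526 N (compression)
  F[2-4] = -753.5870 N (compression)
  F[3-4] = +1659.8855 N (tension)
  F[3-5] = +571.4013 N (tension)
  F[4-5] = -418.1632 N (compression)
  Rx@0 = +3589.4400 N
  Ry@0 = +3383.4524 N
  Ry@4 = -1165.0024 N

-1765.353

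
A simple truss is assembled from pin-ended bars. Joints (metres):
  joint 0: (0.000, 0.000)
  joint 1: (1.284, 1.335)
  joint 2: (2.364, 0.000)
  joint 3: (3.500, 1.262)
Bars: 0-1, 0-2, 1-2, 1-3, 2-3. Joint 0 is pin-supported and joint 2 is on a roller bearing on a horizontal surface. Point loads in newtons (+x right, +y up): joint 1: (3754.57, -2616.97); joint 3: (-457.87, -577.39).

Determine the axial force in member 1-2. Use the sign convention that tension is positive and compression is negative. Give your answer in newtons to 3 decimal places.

-4600.555

N=4 nodes, M=5 members, R=3 reactions → 2N=8, M+R=8
member 0 (0-1): L=1.8523, (cx,cy)=(0.6932,0.7207)
member 1 (0-2): L=2.3640, (cx,cy)=(1.0000,0.0000)
member 2 (1-2): L=1.7172, (cx,cy)=(0.6289,-0.7774)
member 3 (1-3): L=2.2172, (cx,cy)=(0.9995,-0.0329)
member 4 (2-3): L=1.6980, (cx,cy)=(0.6690,0.7432)
solve A·x = −loads:
  F[0-1] = +1328.8346 N (tension)
  F[0-2] = +2375.5441 N (tension)
  F[1-2] = -4600.5549 N (compression)
  F[1-3] = +60.1232 N (tension)
  F[2-3] = -774.1966 N (compression)
  Rx@0 = -3296.7000 N
  Ry@0 = -957.7438 N
  Ry@2 = +4152.1038 N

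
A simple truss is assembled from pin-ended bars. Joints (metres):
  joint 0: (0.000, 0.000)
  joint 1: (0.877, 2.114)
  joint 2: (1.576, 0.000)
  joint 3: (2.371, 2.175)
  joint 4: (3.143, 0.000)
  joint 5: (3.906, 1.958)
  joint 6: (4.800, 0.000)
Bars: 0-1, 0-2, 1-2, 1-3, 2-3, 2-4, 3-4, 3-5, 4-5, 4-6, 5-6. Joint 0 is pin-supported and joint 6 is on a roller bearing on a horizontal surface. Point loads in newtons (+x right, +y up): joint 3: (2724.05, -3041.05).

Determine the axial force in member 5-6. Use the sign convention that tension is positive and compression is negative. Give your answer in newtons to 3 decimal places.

N=7 nodes, M=11 members, R=3 reactions → 2N=14, M+R=14
member 0 (0-1): L=2.2887, (cx,cy)=(0.3832,0.9237)
member 1 (0-2): L=1.5760, (cx,cy)=(1.0000,0.0000)
member 2 (1-2): L=2.2266, (cx,cy)=(0.3139,-0.9494)
member 3 (1-3): L=1.4952, (cx,cy)=(0.9992,0.0408)
member 4 (2-3): L=2.3157, (cx,cy)=(0.3433,0.9392)
member 5 (2-4): L=1.5670, (cx,cy)=(1.0000,0.0000)
member 6 (3-4): L=2.3079, (cx,cy)=(0.3345,-0.9424)
member 7 (3-5): L=1.5503, (cx,cy)=(0.9902,-0.1400)
member 8 (4-5): L=2.1014, (cx,cy)=(0.3631,0.9318)
member 9 (4-6): L=1.6570, (cx,cy)=(1.0000,0.0000)
member 10 (5-6): L=2.1524, (cx,cy)=(0.4153,-0.9097)
solve A·x = −loads:
  F[0-1] = -329.7311 N (compression)
  F[0-2] = +2850.3989 N (tension)
  F[1-2] = +311.1460 N (tension)
  F[1-3] = -224.2156 N (compression)
  F[2-3] = -314.5315 N (compression)
  F[2-4] = +3056.0585 N (tension)
  F[3-4] = -2574.4978 N (compression)
  F[3-5] = -2216.7214 N (compression)
  F[4-5] = +2603.9037 N (tension)
  F[4-6] = +1249.4482 N (tension)
  F[5-6] = -3008.2358 N (compression)
  Rx@0 = -2724.0500 N
  Ry@0 = +304.5629 N
  Ry@6 = +2736.4871 N

-3008.236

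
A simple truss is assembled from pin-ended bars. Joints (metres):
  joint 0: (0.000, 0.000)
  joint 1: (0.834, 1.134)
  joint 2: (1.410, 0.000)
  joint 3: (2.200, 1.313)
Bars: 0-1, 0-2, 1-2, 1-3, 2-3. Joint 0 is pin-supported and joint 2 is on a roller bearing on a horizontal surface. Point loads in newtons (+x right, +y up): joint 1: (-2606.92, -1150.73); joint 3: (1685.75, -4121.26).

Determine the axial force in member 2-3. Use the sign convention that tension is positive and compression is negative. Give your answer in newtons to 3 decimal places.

N=4 nodes, M=5 members, R=3 reactions → 2N=8, M+R=8
member 0 (0-1): L=1.4077, (cx,cy)=(0.5925,0.8056)
member 1 (0-2): L=1.4100, (cx,cy)=(1.0000,0.0000)
member 2 (1-2): L=1.2719, (cx,cy)=(0.4529,-0.8916)
member 3 (1-3): L=1.3777, (cx,cy)=(0.9915,0.1299)
member 4 (2-3): L=1.5323, (cx,cy)=(0.5156,0.8569)
solve A·x = −loads:
  F[0-1] = +1628.7914 N (tension)
  F[0-2] = -1886.1830 N (compression)
  F[1-2] = -2097.7591 N (compression)
  F[1-3] = +4560.5943 N (tension)
  F[2-3] = -5501.2704 N (compression)
  Rx@0 = +921.1700 N
  Ry@0 = -1312.1400 N
  Ry@2 = +6584.1300 N

-5501.270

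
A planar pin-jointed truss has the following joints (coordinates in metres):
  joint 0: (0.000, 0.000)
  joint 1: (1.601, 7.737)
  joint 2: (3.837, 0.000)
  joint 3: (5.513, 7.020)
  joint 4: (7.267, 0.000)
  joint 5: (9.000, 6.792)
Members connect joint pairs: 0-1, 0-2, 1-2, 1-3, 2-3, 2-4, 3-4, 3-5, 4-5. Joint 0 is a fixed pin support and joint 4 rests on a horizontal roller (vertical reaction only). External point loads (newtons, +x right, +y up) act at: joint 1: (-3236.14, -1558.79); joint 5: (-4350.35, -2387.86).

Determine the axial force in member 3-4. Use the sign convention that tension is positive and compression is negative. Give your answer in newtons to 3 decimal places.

N=6 nodes, M=9 members, R=3 reactions → 2N=12, M+R=12
member 0 (0-1): L=7.9009, (cx,cy)=(0.2026,0.9793)
member 1 (0-2): L=3.8370, (cx,cy)=(1.0000,0.0000)
member 2 (1-2): L=8.0536, (cx,cy)=(0.2776,-0.9607)
member 3 (1-3): L=3.9772, (cx,cy)=(0.9836,-0.1803)
member 4 (2-3): L=7.2173, (cx,cy)=(0.2322,0.9727)
member 5 (2-4): L=3.4300, (cx,cy)=(1.0000,0.0000)
member 6 (3-4): L=7.2358, (cx,cy)=(0.2424,-0.9702)
member 7 (3-5): L=3.4944, (cx,cy)=(0.9979,-0.0652)
member 8 (4-5): L=7.0096, (cx,cy)=(0.2472,0.9690)
solve A·x = −loads:
  F[0-1] = -8330.1748 N (compression)
  F[0-2] = -5898.5059 N (compression)
  F[1-2] = +6940.8948 N (tension)
  F[1-3] = -385.2187 N (compression)
  F[2-3] = -6855.4214 N (compression)
  F[2-4] = -2379.4776 N (compression)
  F[3-4] = +7049.4180 N (tension)
  F[3-5] = -3687.5479 N (compression)
  F[4-5] = -2712.6706 N (compression)
  Rx@0 = +7586.4900 N
  Ry@0 = +8157.3600 N
  Ry@4 = -4210.7100 N

7049.418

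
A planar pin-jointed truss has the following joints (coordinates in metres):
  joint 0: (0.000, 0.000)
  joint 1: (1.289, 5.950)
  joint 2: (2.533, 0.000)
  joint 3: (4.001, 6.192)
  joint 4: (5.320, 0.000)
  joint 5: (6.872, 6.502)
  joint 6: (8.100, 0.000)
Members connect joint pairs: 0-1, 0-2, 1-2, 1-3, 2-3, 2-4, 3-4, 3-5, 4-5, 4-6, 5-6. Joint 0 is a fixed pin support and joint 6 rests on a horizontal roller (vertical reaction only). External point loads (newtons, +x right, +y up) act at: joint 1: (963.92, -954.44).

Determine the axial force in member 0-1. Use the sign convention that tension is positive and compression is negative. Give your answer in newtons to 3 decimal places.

-96.682

N=7 nodes, M=11 members, R=3 reactions → 2N=14, M+R=14
member 0 (0-1): L=6.0880, (cx,cy)=(0.2117,0.9773)
member 1 (0-2): L=2.5330, (cx,cy)=(1.0000,0.0000)
member 2 (1-2): L=6.0787, (cx,cy)=(0.2047,-0.9788)
member 3 (1-3): L=2.7228, (cx,cy)=(0.9960,0.0889)
member 4 (2-3): L=6.3636, (cx,cy)=(0.2307,0.9730)
member 5 (2-4): L=2.7870, (cx,cy)=(1.0000,0.0000)
member 6 (3-4): L=6.3309, (cx,cy)=(0.2083,-0.9781)
member 7 (3-5): L=2.8877, (cx,cy)=(0.9942,0.1074)
member 8 (4-5): L=6.6847, (cx,cy)=(0.2322,0.9727)
member 9 (4-6): L=2.7800, (cx,cy)=(1.0000,0.0000)
member 10 (5-6): L=6.6169, (cx,cy)=(0.1856,-0.9826)
solve A·x = −loads:
  F[0-1] = -96.6816 N (compression)
  F[0-2] = +984.3901 N (tension)
  F[1-2] = -950.5501 N (compression)
  F[1-3] = -792.9979 N (compression)
  F[2-3] = +956.2228 N (tension)
  F[2-4] = +569.2726 N (tension)
  F[3-4] = -920.9099 N (compression)
  F[3-5] = -379.6018 N (compression)
  F[4-5] = +926.0050 N (tension)
  F[4-6] = +162.4145 N (tension)
  F[5-6] = -875.1531 N (compression)
  Rx@0 = -963.9200 N
  Ry@0 = +94.4897 N
  Ry@6 = +859.9503 N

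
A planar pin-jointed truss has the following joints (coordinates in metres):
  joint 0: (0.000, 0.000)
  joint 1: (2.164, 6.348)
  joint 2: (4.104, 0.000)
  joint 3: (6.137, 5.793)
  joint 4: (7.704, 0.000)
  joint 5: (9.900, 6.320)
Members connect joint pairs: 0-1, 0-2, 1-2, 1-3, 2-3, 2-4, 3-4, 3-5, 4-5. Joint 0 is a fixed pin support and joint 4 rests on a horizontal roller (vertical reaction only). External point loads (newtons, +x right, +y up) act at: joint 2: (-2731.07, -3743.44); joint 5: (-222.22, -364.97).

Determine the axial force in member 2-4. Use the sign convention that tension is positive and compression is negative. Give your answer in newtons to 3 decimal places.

N=6 nodes, M=9 members, R=3 reactions → 2N=12, M+R=12
member 0 (0-1): L=6.7067, (cx,cy)=(0.3227,0.9465)
member 1 (0-2): L=4.1040, (cx,cy)=(1.0000,0.0000)
member 2 (1-2): L=6.6378, (cx,cy)=(0.2923,-0.9563)
member 3 (1-3): L=4.0116, (cx,cy)=(0.9904,-0.1383)
member 4 (2-3): L=6.1394, (cx,cy)=(0.3311,0.9436)
member 5 (2-4): L=3.6000, (cx,cy)=(1.0000,0.0000)
member 6 (3-4): L=6.0012, (cx,cy)=(0.2611,-0.9653)
member 7 (3-5): L=3.7997, (cx,cy)=(0.9903,0.1387)
member 8 (4-5): L=6.6907, (cx,cy)=(0.3282,0.9446)
solve A·x = −loads:
  F[0-1] = -1930.8069 N (compression)
  F[0-2] = -2330.2924 N (compression)
  F[1-2] = +2091.2543 N (tension)
  F[1-3] = -1246.1809 N (compression)
  F[2-3] = +1847.7424 N (tension)
  F[2-4] = +400.1134 N (tension)
  F[3-4] = -1999.3087 N (compression)
  F[3-5] = -101.2632 N (compression)
  F[4-5] = -371.5062 N (compression)
  Rx@0 = +2953.2900 N
  Ry@0 = +1827.5364 N
  Ry@4 = +2280.8736 N

400.113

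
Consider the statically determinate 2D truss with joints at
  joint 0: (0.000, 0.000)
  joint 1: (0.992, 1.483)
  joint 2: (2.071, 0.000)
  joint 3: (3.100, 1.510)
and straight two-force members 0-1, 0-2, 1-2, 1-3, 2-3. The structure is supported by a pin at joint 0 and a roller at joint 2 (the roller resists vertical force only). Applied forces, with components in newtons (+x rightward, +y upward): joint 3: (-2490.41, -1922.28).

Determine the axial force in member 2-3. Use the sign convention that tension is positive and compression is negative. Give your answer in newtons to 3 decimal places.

N=4 nodes, M=5 members, R=3 reactions → 2N=8, M+R=8
member 0 (0-1): L=1.7842, (cx,cy)=(0.5560,0.8312)
member 1 (0-2): L=2.0710, (cx,cy)=(1.0000,0.0000)
member 2 (1-2): L=1.8340, (cx,cy)=(0.5883,-0.8086)
member 3 (1-3): L=2.1082, (cx,cy)=(0.9999,0.0128)
member 4 (2-3): L=1.8273, (cx,cy)=(0.5631,0.8264)
solve A·x = −loads:
  F[0-1] = -1035.4973 N (compression)
  F[0-2] = -1914.6808 N (compression)
  F[1-2] = +1045.5356 N (tension)
  F[1-3] = -1190.9508 N (compression)
  F[2-3] = -2307.7263 N (compression)
  Rx@0 = +2490.4100 N
  Ry@0 = +860.6919 N
  Ry@2 = +1061.5881 N

-2307.726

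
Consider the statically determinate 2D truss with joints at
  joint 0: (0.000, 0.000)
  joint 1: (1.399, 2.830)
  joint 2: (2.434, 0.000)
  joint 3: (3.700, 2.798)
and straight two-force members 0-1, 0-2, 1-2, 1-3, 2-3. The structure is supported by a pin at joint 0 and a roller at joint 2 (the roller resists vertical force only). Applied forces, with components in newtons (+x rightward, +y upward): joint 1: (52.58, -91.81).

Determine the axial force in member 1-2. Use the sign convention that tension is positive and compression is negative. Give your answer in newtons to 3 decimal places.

-121.283

N=4 nodes, M=5 members, R=3 reactions → 2N=8, M+R=8
member 0 (0-1): L=3.1569, (cx,cy)=(0.4432,0.8964)
member 1 (0-2): L=2.4340, (cx,cy)=(1.0000,0.0000)
member 2 (1-2): L=3.0133, (cx,cy)=(0.3435,-0.9392)
member 3 (1-3): L=2.3012, (cx,cy)=(0.9999,-0.0139)
member 4 (2-3): L=3.0711, (cx,cy)=(0.4122,0.9111)
solve A·x = −loads:
  F[0-1] = +24.6468 N (tension)
  F[0-2] = +41.6577 N (tension)
  F[1-2] = -121.2831 N (compression)
  F[1-3] = -0.0000 N (compression)
  F[2-3] = +0.0000 N (tension)
  Rx@0 = -52.5800 N
  Ry@0 = -22.0945 N
  Ry@2 = +113.9045 N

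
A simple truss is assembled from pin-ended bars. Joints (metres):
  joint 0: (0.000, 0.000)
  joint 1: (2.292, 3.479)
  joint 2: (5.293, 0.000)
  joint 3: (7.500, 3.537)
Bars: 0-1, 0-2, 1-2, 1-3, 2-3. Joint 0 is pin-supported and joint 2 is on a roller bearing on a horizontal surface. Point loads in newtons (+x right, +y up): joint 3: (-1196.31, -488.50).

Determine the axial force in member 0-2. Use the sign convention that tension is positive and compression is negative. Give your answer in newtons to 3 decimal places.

-803.833

N=4 nodes, M=5 members, R=3 reactions → 2N=8, M+R=8
member 0 (0-1): L=4.1661, (cx,cy)=(0.5501,0.8351)
member 1 (0-2): L=5.2930, (cx,cy)=(1.0000,0.0000)
member 2 (1-2): L=4.5945, (cx,cy)=(0.6532,-0.7572)
member 3 (1-3): L=5.2083, (cx,cy)=(0.9999,0.0111)
member 4 (2-3): L=4.1691, (cx,cy)=(0.5294,0.8484)
solve A·x = −loads:
  F[0-1] = -713.3995 N (compression)
  F[0-2] = -803.8334 N (compression)
  F[1-2] = +773.5479 N (tension)
  F[1-3] = -897.7922 N (compression)
  F[2-3] = -564.0128 N (compression)
  Rx@0 = +1196.3100 N
  Ry@0 = +595.7357 N
  Ry@2 = -107.2357 N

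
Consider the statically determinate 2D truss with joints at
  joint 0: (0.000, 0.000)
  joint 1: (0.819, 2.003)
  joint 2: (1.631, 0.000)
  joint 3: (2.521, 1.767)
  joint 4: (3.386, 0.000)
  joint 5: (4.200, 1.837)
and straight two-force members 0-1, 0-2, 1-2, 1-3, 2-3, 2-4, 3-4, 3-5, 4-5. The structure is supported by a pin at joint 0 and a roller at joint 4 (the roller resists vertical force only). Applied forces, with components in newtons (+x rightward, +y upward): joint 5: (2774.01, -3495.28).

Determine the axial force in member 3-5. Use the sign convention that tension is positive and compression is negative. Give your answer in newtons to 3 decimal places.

N=6 nodes, M=9 members, R=3 reactions → 2N=12, M+R=12
member 0 (0-1): L=2.1640, (cx,cy)=(0.3785,0.9256)
member 1 (0-2): L=1.6310, (cx,cy)=(1.0000,0.0000)
member 2 (1-2): L=2.1613, (cx,cy)=(0.3757,-0.9267)
member 3 (1-3): L=1.7183, (cx,cy)=(0.9905,-0.1373)
member 4 (2-3): L=1.9785, (cx,cy)=(0.4498,0.8931)
member 5 (2-4): L=1.7550, (cx,cy)=(1.0000,0.0000)
member 6 (3-4): L=1.9674, (cx,cy)=(0.4397,-0.8982)
member 7 (3-5): L=1.6805, (cx,cy)=(0.9991,0.0417)
member 8 (4-5): L=2.0093, (cx,cy)=(0.4051,0.9143)
solve A·x = −loads:
  F[0-1] = +2533.7251 N (tension)
  F[0-2] = +1815.0688 N (tension)
  F[1-2] = -2833.3818 N (compression)
  F[1-3] = +2042.7861 N (tension)
  F[2-3] = +2940.0868 N (tension)
  F[2-4] = -571.9852 N (compression)
  F[3-4] = -2406.7426 N (compression)
  F[3-5] = +4408.0058 N (tension)
  F[4-5] = -4023.8955 N (compression)
  Rx@0 = -2774.0100 N
  Ry@0 = -2345.2493 N
  Ry@4 = +5840.5293 N

4408.006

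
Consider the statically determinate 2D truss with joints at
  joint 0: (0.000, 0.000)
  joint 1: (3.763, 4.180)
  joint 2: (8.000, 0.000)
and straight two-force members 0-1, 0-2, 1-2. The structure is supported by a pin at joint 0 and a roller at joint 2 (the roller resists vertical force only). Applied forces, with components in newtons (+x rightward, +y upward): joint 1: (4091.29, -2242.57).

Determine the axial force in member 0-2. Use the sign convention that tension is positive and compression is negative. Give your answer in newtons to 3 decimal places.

3236.083

N=3 nodes, M=3 members, R=3 reactions → 2N=6, M+R=6
member 0 (0-1): L=5.6243, (cx,cy)=(0.6691,0.7432)
member 1 (0-2): L=8.0000, (cx,cy)=(1.0000,0.0000)
member 2 (1-2): L=5.9519, (cx,cy)=(0.7119,-0.7023)
solve A·x = −loads:
  F[0-1] = +1278.2166 N (tension)
  F[0-2] = +3236.0826 N (tension)
  F[1-2] = -4545.8325 N (compression)
  Rx@0 = -4091.2900 N
  Ry@0 = -949.9779 N
  Ry@2 = +3192.5479 N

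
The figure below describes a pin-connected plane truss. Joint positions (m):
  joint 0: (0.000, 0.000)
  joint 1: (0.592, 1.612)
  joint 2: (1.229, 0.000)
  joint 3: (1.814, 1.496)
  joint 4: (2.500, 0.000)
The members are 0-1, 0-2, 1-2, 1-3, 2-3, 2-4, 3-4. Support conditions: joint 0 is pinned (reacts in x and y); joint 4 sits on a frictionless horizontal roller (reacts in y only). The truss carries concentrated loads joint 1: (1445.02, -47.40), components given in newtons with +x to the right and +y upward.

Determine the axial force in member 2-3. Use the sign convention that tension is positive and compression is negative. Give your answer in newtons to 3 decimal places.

N=5 nodes, M=7 members, R=3 reactions → 2N=10, M+R=10
member 0 (0-1): L=1.7173, (cx,cy)=(0.3447,0.9387)
member 1 (0-2): L=1.2290, (cx,cy)=(1.0000,0.0000)
member 2 (1-2): L=1.7333, (cx,cy)=(0.3675,-0.9300)
member 3 (1-3): L=1.2275, (cx,cy)=(0.9955,-0.0945)
member 4 (2-3): L=1.6063, (cx,cy)=(0.3642,0.9313)
member 5 (2-4): L=1.2710, (cx,cy)=(1.0000,0.0000)
member 6 (3-4): L=1.6458, (cx,cy)=(0.4168,-0.9090)
solve A·x = −loads:
  F[0-1] = +954.0564 N (tension)
  F[0-2] = +1116.1246 N (tension)
  F[1-2] = -935.0817 N (compression)
  F[1-3] = -775.9472 N (compression)
  F[2-3] = +933.7714 N (tension)
  F[2-4] = +432.4062 N (tension)
  F[3-4] = -1037.3879 N (compression)
  Rx@0 = -1445.0200 N
  Ry@0 = -895.5732 N
  Ry@4 = +942.9732 N

933.771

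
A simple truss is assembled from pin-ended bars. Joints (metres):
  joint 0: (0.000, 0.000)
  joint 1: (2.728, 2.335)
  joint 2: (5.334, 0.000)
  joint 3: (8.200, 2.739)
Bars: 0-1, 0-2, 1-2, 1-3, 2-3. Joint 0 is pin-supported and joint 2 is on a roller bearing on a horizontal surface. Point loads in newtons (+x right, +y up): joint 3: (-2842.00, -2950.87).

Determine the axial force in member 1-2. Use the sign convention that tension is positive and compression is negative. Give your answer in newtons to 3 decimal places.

-159.601

N=4 nodes, M=5 members, R=3 reactions → 2N=8, M+R=8
member 0 (0-1): L=3.5909, (cx,cy)=(0.7597,0.6503)
member 1 (0-2): L=5.3340, (cx,cy)=(1.0000,0.0000)
member 2 (1-2): L=3.4991, (cx,cy)=(0.7448,-0.6673)
member 3 (1-3): L=5.4869, (cx,cy)=(0.9973,0.0736)
member 4 (2-3): L=3.9644, (cx,cy)=(0.7229,0.6909)
solve A·x = −loads:
  F[0-1] = +194.0188 N (tension)
  F[0-2] = -2989.3977 N (compression)
  F[1-2] = -159.6009 N (compression)
  F[1-3] = +266.9884 N (tension)
  F[2-3] = -4299.4583 N (compression)
  Rx@0 = +2842.0000 N
  Ry@0 = -126.1634 N
  Ry@2 = +3077.0334 N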